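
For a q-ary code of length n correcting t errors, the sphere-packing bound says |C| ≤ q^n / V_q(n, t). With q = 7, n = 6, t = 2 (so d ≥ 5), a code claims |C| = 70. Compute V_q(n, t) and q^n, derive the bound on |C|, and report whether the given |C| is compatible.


V_q(n, t) = 577, q^n = 117649, Hamming bound = 203, |C| = 70 ≤ bound (satisfied).

Step 1: Compute V_q(n, t) = Σ_{j=0}^2 C(n, j) (q−1)^j.
  j = 0: C(6,0)·(6)^0 = 1·1 = 1.
  j = 1: C(6,1)·(6)^1 = 6·6 = 36.
  j = 2: C(6,2)·(6)^2 = 15·36 = 540.
  V_q(n, t) = 1 + 36 + 540 = 577.
Step 2: q^n = 7^6 = 117649.
Step 3: Hamming bound ⌊q^n / V_q(n,t)⌋ = ⌊117649/577⌋ = 203.
Step 4: Compare |C| = 70 to 203: satisfied.
The claimed |C| lies below the Hamming bound.


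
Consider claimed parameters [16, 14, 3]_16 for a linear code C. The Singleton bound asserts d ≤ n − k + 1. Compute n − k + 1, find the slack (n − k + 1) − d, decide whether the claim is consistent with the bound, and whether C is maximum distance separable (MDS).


Singleton RHS = n − k + 1 = 3, slack = 0, bound satisfied, MDS.

Singleton bound: d ≤ n − k + 1.
Here n = 16, k = 14, so n − k + 1 = 3.
Given d = 3, check d ≤ 3: YES.
Slack = (n − k + 1) − d = 0.
The code is MDS (slack = 0).
Description: the claimed parameters are [16, 14, 3]_16; such a code would be MDS (meets Singleton bound).


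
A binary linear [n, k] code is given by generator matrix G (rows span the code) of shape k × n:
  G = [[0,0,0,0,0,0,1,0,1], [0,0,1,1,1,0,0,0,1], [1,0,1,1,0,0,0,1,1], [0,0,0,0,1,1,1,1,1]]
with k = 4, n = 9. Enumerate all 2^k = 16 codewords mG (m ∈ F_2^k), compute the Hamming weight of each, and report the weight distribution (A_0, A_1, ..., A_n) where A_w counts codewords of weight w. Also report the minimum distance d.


Weight distribution: A_0 = 1, A_2 = 2, A_3 = 2, A_4 = 3, A_5 = 6, A_6 = 2. Minimum distance d = 2.

Enumerate all 2^4 = 16 messages m ∈ F_2^4.
For each, compute codeword c = mG in F_2^9, then tally its weight.
  m = 0000 → c = 000000000, weight = 0.
  m = 1000 → c = 000000101, weight = 2.
  m = 0100 → c = 001110001, weight = 4.
  m = 1100 → c = 001110100, weight = 4.
  m = 0010 → c = 101100011, weight = 5.
  m = 1010 → c = 101100110, weight = 5.
  m = 0110 → c = 100010010, weight = 3.
  m = 1110 → c = 100010111, weight = 5.
  m = 0001 → c = 000011111, weight = 5.
  m = 1001 → c = 000011010, weight = 3.
  m = 0101 → c = 001101110, weight = 5.
  m = 1101 → c = 001101011, weight = 5.
  m = 0011 → c = 101111100, weight = 6.
  m = 1011 → c = 101111001, weight = 6.
  m = 0111 → c = 100001101, weight = 4.
  m = 1111 → c = 100001000, weight = 2.
Tally weights:
  weight 0: 1 codewords.
  weight 2: 2 codewords.
  weight 3: 2 codewords.
  weight 4: 3 codewords.
  weight 5: 6 codewords.
  weight 6: 2 codewords.
Minimum distance d = smallest w > 0 with A_w > 0 = 2.
Sanity: Σ A_w = 16 = 2^4 = 16 ✓.


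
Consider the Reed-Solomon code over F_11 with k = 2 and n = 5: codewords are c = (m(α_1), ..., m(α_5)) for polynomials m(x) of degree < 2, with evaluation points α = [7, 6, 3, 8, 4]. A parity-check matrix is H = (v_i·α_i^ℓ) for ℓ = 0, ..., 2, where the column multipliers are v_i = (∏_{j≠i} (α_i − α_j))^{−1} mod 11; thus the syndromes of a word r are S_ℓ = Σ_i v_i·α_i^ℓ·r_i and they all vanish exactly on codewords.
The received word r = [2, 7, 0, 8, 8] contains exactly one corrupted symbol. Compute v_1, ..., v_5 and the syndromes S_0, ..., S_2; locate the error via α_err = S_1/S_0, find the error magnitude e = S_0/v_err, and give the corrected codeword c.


S = (10, 7, 6), error at position 5, error magnitude e = 2, c = [2, 7, 0, 8, 6].

Step 1: column multipliers v_i = (∏_{j≠i}(α_i − α_j))^{−1} mod 11.
  i = 1 (α = 7): (7−6)(7−3)(7−8)(7−4) = 1·4·(−1)·3 = −12 ≡ 10, so v_1 = 10^{−1} = 10 (mod 11).
  i = 2 (α = 6): (6−7)(6−3)(6−8)(6−4) = (−1)·3·(−2)·2 = 12 ≡ 1, so v_2 = 1^{−1} = 1 (mod 11).
  i = 3 (α = 3): (3−7)(3−6)(3−8)(3−4) = (−4)·(−3)·(−5)·(−1) = 60 ≡ 5, so v_3 = 5^{−1} = 9 (mod 11).
  i = 4 (α = 8): (8−7)(8−6)(8−3)(8−4) = 1·2·5·4 = 40 ≡ 7, so v_4 = 7^{−1} = 8 (mod 11).
  i = 5 (α = 4): (4−7)(4−6)(4−3)(4−8) = (−3)·(−2)·1·(−4) = −24 ≡ 9, so v_5 = 9^{−1} = 5 (mod 11).
  v = [10, 1, 9, 8, 5].
Step 2: syndromes of r = [2, 7, 0, 8, 8] (all sums mod 11).
  S_0 = Σ v_i r_i = 10·2 + 1·7 + 9·0 + 8·8 + 5·8 = 131 ≡ 10.
  S_1 = Σ v_i α_i r_i = 10·7·2 + 1·6·7 + 9·3·0 + 8·8·8 + 5·4·8 = 854 ≡ 7.
  α_i^2 mod 11 = [5, 3, 9, 9, 5].
  S_2 = Σ v_i α_i^2 r_i = 10·5·2 + 1·3·7 + 9·9·0 + 8·9·8 + 5·5·8 = 897 ≡ 6.
  S = (10, 7, 6) ≠ 0, so r is not a codeword (an error is present).
Step 3: locate the error. For a single error e at position i, S_ℓ = v_i·e·α_i^ℓ, so α_err = S_1/S_0.
  S_0^{−1} = 10^{−1} = 10 (mod 11), so α_err = 7·10 = 70 ≡ 4 = α_5. Error position i = 5.
  Consistency check: S_2/S_1 = 6·8 = 48 ≡ 4 = α_err ✓ (single-error assumption holds).
Step 4: error magnitude e = S_0/v_5 = S_0·∏_{j≠5}(α_5 − α_j) = 10·9 = 90 ≡ 2 (mod 11).
Step 5: correct position 5: c_5 = r_5 − e = 8 − 2 ≡ 6 (mod 11). Hence c = [2, 7, 0, 8, 6].
  Check: interpolating c through the α_i gives m(x) = 4 + 6·x (degree < 2) with m(α_i) = c_i for every i, so c is indeed a codeword.


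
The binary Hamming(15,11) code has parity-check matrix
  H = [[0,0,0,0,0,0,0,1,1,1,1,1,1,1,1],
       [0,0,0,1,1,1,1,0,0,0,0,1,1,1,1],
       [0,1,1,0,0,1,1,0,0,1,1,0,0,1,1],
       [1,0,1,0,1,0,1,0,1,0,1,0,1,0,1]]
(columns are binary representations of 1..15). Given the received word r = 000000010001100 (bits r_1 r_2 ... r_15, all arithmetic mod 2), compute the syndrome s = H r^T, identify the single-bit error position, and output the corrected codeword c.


s = (1, 0, 0, 1)^T, error position = 9, corrected codeword c = 000000011001100

Compute s = H r^T mod 2 one row at a time:
  s_1 = 1 + 0 + 0 + 0 + 1 + 1 + 0 + 0 = 3 ≡ 1 (mod 2).
  s_2 = 0 + 0 + 0 + 0 + 1 + 1 + 0 + 0 = 2 ≡ 0 (mod 2).
  s_3 = 0 + 0 + 0 + 0 + 0 + 0 + 0 + 0 = 0 ≡ 0 (mod 2).
  s_4 = 0 + 0 + 0 + 0 + 0 + 0 + 1 + 0 = 1 ≡ 1 (mod 2).
s = (1, 0, 0, 1)^T — this equals column 9 of H (binary 1001), so error is at position 9.
Correct: flip bit 9 of r = 000000010001100 to get c = 000000011001100.


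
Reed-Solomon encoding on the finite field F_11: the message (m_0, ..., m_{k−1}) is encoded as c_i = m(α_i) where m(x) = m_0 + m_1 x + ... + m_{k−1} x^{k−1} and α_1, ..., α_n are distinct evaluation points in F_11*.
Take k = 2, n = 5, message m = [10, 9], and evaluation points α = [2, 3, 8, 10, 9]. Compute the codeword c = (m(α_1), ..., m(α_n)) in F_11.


c = [6, 4, 5, 1, 3]

Message polynomial: m(x) = 10 + 9·x (mod 11).
For each evaluation point α_i, compute m(α_i) mod 11:
  α_1 = 2: Horner steps 9 → 6, so m(2) = 6.
  α_2 = 3: Horner steps 9 → 4, so m(3) = 4.
  α_3 = 8: Horner steps 9 → 5, so m(8) = 5.
  α_4 = 10: Horner steps 9 → 1, so m(10) = 1.
  α_5 = 9: Horner steps 9 → 3, so m(9) = 3.
Codeword c = [6, 4, 5, 1, 3] ∈ F_11^5.


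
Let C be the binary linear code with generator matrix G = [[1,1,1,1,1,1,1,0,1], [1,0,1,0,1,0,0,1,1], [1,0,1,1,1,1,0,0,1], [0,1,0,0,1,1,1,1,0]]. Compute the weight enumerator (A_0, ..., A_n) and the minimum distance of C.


Weight distribution: A_0 = 1, A_2 = 2, A_3 = 2, A_4 = 2, A_5 = 4, A_6 = 2, A_7 = 2, A_8 = 1. Minimum distance d = 2.

Enumerate all 2^4 = 16 messages m ∈ F_2^4.
For each, compute codeword c = mG in F_2^9, then tally its weight.
  m = 0000 → c = 000000000, weight = 0.
  m = 1000 → c = 111111101, weight = 8.
  m = 0100 → c = 101010011, weight = 5.
  m = 1100 → c = 010101110, weight = 5.
  m = 0010 → c = 101111001, weight = 6.
  m = 1010 → c = 010000100, weight = 2.
  m = 0110 → c = 000101010, weight = 3.
  m = 1110 → c = 111010111, weight = 7.
  m = 0001 → c = 010011110, weight = 5.
  m = 1001 → c = 101100011, weight = 5.
  m = 0101 → c = 111001101, weight = 6.
  m = 1101 → c = 000110000, weight = 2.
  m = 0011 → c = 111100111, weight = 7.
  m = 1011 → c = 000011010, weight = 3.
  m = 0111 → c = 010110100, weight = 4.
  m = 1111 → c = 101001001, weight = 4.
Tally weights:
  weight 0: 1 codewords.
  weight 2: 2 codewords.
  weight 3: 2 codewords.
  weight 4: 2 codewords.
  weight 5: 4 codewords.
  weight 6: 2 codewords.
  weight 7: 2 codewords.
  weight 8: 1 codewords.
Minimum distance d = smallest w > 0 with A_w > 0 = 2.
Sanity: Σ A_w = 16 = 2^4 = 16 ✓.


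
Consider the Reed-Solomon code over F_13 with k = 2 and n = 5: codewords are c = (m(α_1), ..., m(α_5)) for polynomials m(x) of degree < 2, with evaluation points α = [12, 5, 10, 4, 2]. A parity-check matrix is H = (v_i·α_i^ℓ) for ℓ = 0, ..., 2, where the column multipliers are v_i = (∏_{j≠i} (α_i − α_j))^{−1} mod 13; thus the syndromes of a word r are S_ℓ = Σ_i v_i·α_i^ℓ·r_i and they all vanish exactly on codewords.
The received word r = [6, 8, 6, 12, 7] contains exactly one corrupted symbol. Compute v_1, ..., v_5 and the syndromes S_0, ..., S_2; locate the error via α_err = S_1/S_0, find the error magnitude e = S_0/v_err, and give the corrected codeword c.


S = (5, 11, 6), error at position 3, error magnitude e = 5, c = [6, 8, 1, 12, 7].

Step 1: column multipliers v_i = (∏_{j≠i}(α_i − α_j))^{−1} mod 13.
  i = 1 (α = 12): (12−5)(12−10)(12−4)(12−2) = 7·2·8·10 = 1120 ≡ 2, so v_1 = 2^{−1} = 7 (mod 13).
  i = 2 (α = 5): (5−12)(5−10)(5−4)(5−2) = (−7)·(−5)·1·3 = 105 ≡ 1, so v_2 = 1^{−1} = 1 (mod 13).
  i = 3 (α = 10): (10−12)(10−5)(10−4)(10−2) = (−2)·5·6·8 = −480 ≡ 1, so v_3 = 1^{−1} = 1 (mod 13).
  i = 4 (α = 4): (4−12)(4−5)(4−10)(4−2) = (−8)·(−1)·(−6)·2 = −96 ≡ 8, so v_4 = 8^{−1} = 5 (mod 13).
  i = 5 (α = 2): (2−12)(2−5)(2−10)(2−4) = (−10)·(−3)·(−8)·(−2) = 480 ≡ 12, so v_5 = 12^{−1} = 12 (mod 13).
  v = [7, 1, 1, 5, 12].
Step 2: syndromes of r = [6, 8, 6, 12, 7] (all sums mod 13).
  S_0 = Σ v_i r_i = 7·6 + 1·8 + 1·6 + 5·12 + 12·7 = 200 ≡ 5.
  S_1 = Σ v_i α_i r_i = 7·12·6 + 1·5·8 + 1·10·6 + 5·4·12 + 12·2·7 = 1012 ≡ 11.
  α_i^2 mod 13 = [1, 12, 9, 3, 4].
  S_2 = Σ v_i α_i^2 r_i = 7·1·6 + 1·12·8 + 1·9·6 + 5·3·12 + 12·4·7 = 708 ≡ 6.
  S = (5, 11, 6) ≠ 0, so r is not a codeword (an error is present).
Step 3: locate the error. For a single error e at position i, S_ℓ = v_i·e·α_i^ℓ, so α_err = S_1/S_0.
  S_0^{−1} = 5^{−1} = 8 (mod 13), so α_err = 11·8 = 88 ≡ 10 = α_3. Error position i = 3.
  Consistency check: S_2/S_1 = 6·6 = 36 ≡ 10 = α_err ✓ (single-error assumption holds).
Step 4: error magnitude e = S_0/v_3 = S_0·∏_{j≠3}(α_3 − α_j) = 5·1 = 5 ≡ 5 (mod 13).
Step 5: correct position 3: c_3 = r_3 − e = 6 − 5 ≡ 1 (mod 13). Hence c = [6, 8, 1, 12, 7].
  Check: interpolating c through the α_i gives m(x) = 2 + 9·x (degree < 2) with m(α_i) = c_i for every i, so c is indeed a codeword.


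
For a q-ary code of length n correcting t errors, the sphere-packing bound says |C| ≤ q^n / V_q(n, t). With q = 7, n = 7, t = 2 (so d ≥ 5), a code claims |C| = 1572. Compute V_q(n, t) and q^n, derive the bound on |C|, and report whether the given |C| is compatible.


V_q(n, t) = 799, q^n = 823543, Hamming bound = 1030, |C| = 1572 > bound (violated).

Step 1: Compute V_q(n, t) = Σ_{j=0}^2 C(n, j) (q−1)^j.
  j = 0: C(7,0)·(6)^0 = 1·1 = 1.
  j = 1: C(7,1)·(6)^1 = 7·6 = 42.
  j = 2: C(7,2)·(6)^2 = 21·36 = 756.
  V_q(n, t) = 1 + 42 + 756 = 799.
Step 2: q^n = 7^7 = 823543.
Step 3: Hamming bound ⌊q^n / V_q(n,t)⌋ = ⌊823543/799⌋ = 1030.
Step 4: Compare |C| = 1572 to 1030: violated.
The claimed |C| lies above the Hamming bound, so no 7-ary code of length 7 with d ≥ 5 can have 1572 codewords.


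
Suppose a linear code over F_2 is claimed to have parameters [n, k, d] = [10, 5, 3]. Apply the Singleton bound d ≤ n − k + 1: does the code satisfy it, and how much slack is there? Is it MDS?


Singleton RHS = n − k + 1 = 6, slack = 3, bound satisfied, not MDS.

Singleton bound: d ≤ n − k + 1.
Here n = 10, k = 5, so n − k + 1 = 6.
Given d = 3, check d ≤ 6: YES.
Slack = (n − k + 1) − d = 3.
The code is NOT MDS (slack = 3 > 0).
Description: the claimed parameters are [10, 5, 3]_2; such a code would be non-MDS.


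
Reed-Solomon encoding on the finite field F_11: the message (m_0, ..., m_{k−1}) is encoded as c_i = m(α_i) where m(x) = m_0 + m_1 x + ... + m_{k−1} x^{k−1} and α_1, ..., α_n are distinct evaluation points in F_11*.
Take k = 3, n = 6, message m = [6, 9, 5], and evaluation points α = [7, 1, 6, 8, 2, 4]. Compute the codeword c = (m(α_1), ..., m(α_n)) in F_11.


c = [6, 9, 9, 2, 0, 1]

Message polynomial: m(x) = 6 + 9·x + 5·x^2 (mod 11).
For each evaluation point α_i, compute m(α_i) mod 11:
  α_1 = 7: Horner steps 5 → 0 → 6, so m(7) = 6.
  α_2 = 1: Horner steps 5 → 3 → 9, so m(1) = 9.
  α_3 = 6: Horner steps 5 → 6 → 9, so m(6) = 9.
  α_4 = 8: Horner steps 5 → 5 → 2, so m(8) = 2.
  α_5 = 2: Horner steps 5 → 8 → 0, so m(2) = 0.
  α_6 = 4: Horner steps 5 → 7 → 1, so m(4) = 1.
Codeword c = [6, 9, 9, 2, 0, 1] ∈ F_11^6.


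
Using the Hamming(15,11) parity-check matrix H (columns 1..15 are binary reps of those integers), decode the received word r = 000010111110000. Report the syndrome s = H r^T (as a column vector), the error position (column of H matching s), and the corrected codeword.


s = (0, 0, 1, 0)^T, error position = 2, corrected codeword c = 010010111110000

Compute s = H r^T mod 2 one row at a time:
  s_1 = 1 + 1 + 1 + 1 + 0 + 0 + 0 + 0 = 4 ≡ 0 (mod 2).
  s_2 = 0 + 1 + 0 + 1 + 0 + 0 + 0 + 0 = 2 ≡ 0 (mod 2).
  s_3 = 0 + 0 + 0 + 1 + 1 + 1 + 0 + 0 = 3 ≡ 1 (mod 2).
  s_4 = 0 + 0 + 1 + 1 + 1 + 1 + 0 + 0 = 4 ≡ 0 (mod 2).
s = (0, 0, 1, 0)^T — this equals column 2 of H (binary 0010), so error is at position 2.
Correct: flip bit 2 of r = 000010111110000 to get c = 010010111110000.


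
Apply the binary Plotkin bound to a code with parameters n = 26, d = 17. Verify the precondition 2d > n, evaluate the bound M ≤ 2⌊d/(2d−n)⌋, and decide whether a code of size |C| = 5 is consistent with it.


Plotkin bound M ≤ 4; given |C| = 5 > bound (violated).

Check applicability: 2d = 34, n = 26.
2d − n = 8 > 0, so Plotkin applies.
Compute d/(2d−n) = 17/8 ≈ 2.1250.
⌊d/(2d−n)⌋ = 2.
Plotkin bound: M ≤ 2·2 = 4.
Given |C| = 5, check: VIOLATED.
This |C| is above the Plotkin bound, so no binary code with n = 26, d = 17 and 5 codewords exists.


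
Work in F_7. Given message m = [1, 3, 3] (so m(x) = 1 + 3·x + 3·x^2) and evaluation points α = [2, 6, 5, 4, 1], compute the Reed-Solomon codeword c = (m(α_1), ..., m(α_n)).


c = [5, 1, 0, 5, 0]

Message polynomial: m(x) = 1 + 3·x + 3·x^2 (mod 7).
For each evaluation point α_i, compute m(α_i) mod 7:
  α_1 = 2: Horner steps 3 → 2 → 5, so m(2) = 5.
  α_2 = 6: Horner steps 3 → 0 → 1, so m(6) = 1.
  α_3 = 5: Horner steps 3 → 4 → 0, so m(5) = 0.
  α_4 = 4: Horner steps 3 → 1 → 5, so m(4) = 5.
  α_5 = 1: Horner steps 3 → 6 → 0, so m(1) = 0.
Codeword c = [5, 1, 0, 5, 0] ∈ F_7^5.


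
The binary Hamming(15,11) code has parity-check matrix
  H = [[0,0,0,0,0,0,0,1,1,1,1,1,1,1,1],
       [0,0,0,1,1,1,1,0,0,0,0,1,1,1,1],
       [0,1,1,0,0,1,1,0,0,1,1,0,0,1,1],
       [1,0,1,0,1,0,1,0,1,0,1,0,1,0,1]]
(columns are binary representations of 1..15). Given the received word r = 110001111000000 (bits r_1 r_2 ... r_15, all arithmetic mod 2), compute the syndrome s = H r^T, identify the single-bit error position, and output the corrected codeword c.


s = (0, 0, 1, 1)^T, error position = 3, corrected codeword c = 111001111000000

Compute s = H r^T mod 2 one row at a time:
  s_1 = 1 + 1 + 0 + 0 + 0 + 0 + 0 + 0 = 2 ≡ 0 (mod 2).
  s_2 = 0 + 0 + 1 + 1 + 0 + 0 + 0 + 0 = 2 ≡ 0 (mod 2).
  s_3 = 1 + 0 + 1 + 1 + 0 + 0 + 0 + 0 = 3 ≡ 1 (mod 2).
  s_4 = 1 + 0 + 0 + 1 + 1 + 0 + 0 + 0 = 3 ≡ 1 (mod 2).
s = (0, 0, 1, 1)^T — this equals column 3 of H (binary 0011), so error is at position 3.
Correct: flip bit 3 of r = 110001111000000 to get c = 111001111000000.


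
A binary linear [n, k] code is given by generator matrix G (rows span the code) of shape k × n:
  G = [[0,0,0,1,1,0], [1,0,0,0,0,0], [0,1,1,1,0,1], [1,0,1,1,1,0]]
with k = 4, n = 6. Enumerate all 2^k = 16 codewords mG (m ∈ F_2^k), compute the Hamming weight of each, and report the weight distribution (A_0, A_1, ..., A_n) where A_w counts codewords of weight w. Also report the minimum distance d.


Weight distribution: A_0 = 1, A_1 = 2, A_2 = 2, A_3 = 4, A_4 = 5, A_5 = 2. Minimum distance d = 1.

Enumerate all 2^4 = 16 messages m ∈ F_2^4.
For each, compute codeword c = mG in F_2^6, then tally its weight.
  m = 0000 → c = 000000, weight = 0.
  m = 1000 → c = 000110, weight = 2.
  m = 0100 → c = 100000, weight = 1.
  m = 1100 → c = 100110, weight = 3.
  m = 0010 → c = 011101, weight = 4.
  m = 1010 → c = 011011, weight = 4.
  m = 0110 → c = 111101, weight = 5.
  m = 1110 → c = 111011, weight = 5.
  m = 0001 → c = 101110, weight = 4.
  m = 1001 → c = 101000, weight = 2.
  m = 0101 → c = 001110, weight = 3.
  m = 1101 → c = 001000, weight = 1.
  m = 0011 → c = 110011, weight = 4.
  m = 1011 → c = 110101, weight = 4.
  m = 0111 → c = 010011, weight = 3.
  m = 1111 → c = 010101, weight = 3.
Tally weights:
  weight 0: 1 codewords.
  weight 1: 2 codewords.
  weight 2: 2 codewords.
  weight 3: 4 codewords.
  weight 4: 5 codewords.
  weight 5: 2 codewords.
Minimum distance d = smallest w > 0 with A_w > 0 = 1.
Sanity: Σ A_w = 16 = 2^4 = 16 ✓.


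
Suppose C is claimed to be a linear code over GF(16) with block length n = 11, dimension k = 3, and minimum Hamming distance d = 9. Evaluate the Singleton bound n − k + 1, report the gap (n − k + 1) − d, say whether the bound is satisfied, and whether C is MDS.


Singleton RHS = n − k + 1 = 9, slack = 0, bound satisfied, MDS.

Singleton bound: d ≤ n − k + 1.
Here n = 11, k = 3, so n − k + 1 = 9.
Given d = 9, check d ≤ 9: YES.
Slack = (n − k + 1) − d = 0.
The code is MDS (slack = 0).
Description: the claimed parameters are [11, 3, 9]_16; such a code would be MDS (meets Singleton bound).


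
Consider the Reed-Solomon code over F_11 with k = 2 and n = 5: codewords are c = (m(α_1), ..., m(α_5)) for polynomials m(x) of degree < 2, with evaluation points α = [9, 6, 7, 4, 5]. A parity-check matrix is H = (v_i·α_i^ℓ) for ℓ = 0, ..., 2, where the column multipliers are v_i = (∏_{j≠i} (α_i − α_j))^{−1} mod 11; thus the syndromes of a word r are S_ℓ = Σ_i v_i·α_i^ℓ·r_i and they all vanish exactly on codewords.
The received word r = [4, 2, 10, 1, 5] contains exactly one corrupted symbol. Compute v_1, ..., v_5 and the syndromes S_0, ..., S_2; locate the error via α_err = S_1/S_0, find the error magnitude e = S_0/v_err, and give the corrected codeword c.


S = (6, 2, 8), error at position 4, error magnitude e = 4, c = [4, 2, 10, 8, 5].

Step 1: column multipliers v_i = (∏_{j≠i}(α_i − α_j))^{−1} mod 11.
  i = 1 (α = 9): (9−6)(9−7)(9−4)(9−5) = 3·2·5·4 = 120 ≡ 10, so v_1 = 10^{−1} = 10 (mod 11).
  i = 2 (α = 6): (6−9)(6−7)(6−4)(6−5) = (−3)·(−1)·2·1 = 6 ≡ 6, so v_2 = 6^{−1} = 2 (mod 11).
  i = 3 (α = 7): (7−9)(7−6)(7−4)(7−5) = (−2)·1·3·2 = −12 ≡ 10, so v_3 = 10^{−1} = 10 (mod 11).
  i = 4 (α = 4): (4−9)(4−6)(4−7)(4−5) = (−5)·(−2)·(−3)·(−1) = 30 ≡ 8, so v_4 = 8^{−1} = 7 (mod 11).
  i = 5 (α = 5): (5−9)(5−6)(5−7)(5−4) = (−4)·(−1)·(−2)·1 = −8 ≡ 3, so v_5 = 3^{−1} = 4 (mod 11).
  v = [10, 2, 10, 7, 4].
Step 2: syndromes of r = [4, 2, 10, 1, 5] (all sums mod 11).
  S_0 = Σ v_i r_i = 10·4 + 2·2 + 10·10 + 7·1 + 4·5 = 171 ≡ 6.
  S_1 = Σ v_i α_i r_i = 10·9·4 + 2·6·2 + 10·7·10 + 7·4·1 + 4·5·5 = 1212 ≡ 2.
  α_i^2 mod 11 = [4, 3, 5, 5, 3].
  S_2 = Σ v_i α_i^2 r_i = 10·4·4 + 2·3·2 + 10·5·10 + 7·5·1 + 4·3·5 = 767 ≡ 8.
  S = (6, 2, 8) ≠ 0, so r is not a codeword (an error is present).
Step 3: locate the error. For a single error e at position i, S_ℓ = v_i·e·α_i^ℓ, so α_err = S_1/S_0.
  S_0^{−1} = 6^{−1} = 2 (mod 11), so α_err = 2·2 = 4 ≡ 4 = α_4. Error position i = 4.
  Consistency check: S_2/S_1 = 8·6 = 48 ≡ 4 = α_err ✓ (single-error assumption holds).
Step 4: error magnitude e = S_0/v_4 = S_0·∏_{j≠4}(α_4 − α_j) = 6·8 = 48 ≡ 4 (mod 11).
Step 5: correct position 4: c_4 = r_4 − e = 1 − 4 ≡ 8 (mod 11). Hence c = [4, 2, 10, 8, 5].
  Check: interpolating c through the α_i gives m(x) = 9 + 8·x (degree < 2) with m(α_i) = c_i for every i, so c is indeed a codeword.


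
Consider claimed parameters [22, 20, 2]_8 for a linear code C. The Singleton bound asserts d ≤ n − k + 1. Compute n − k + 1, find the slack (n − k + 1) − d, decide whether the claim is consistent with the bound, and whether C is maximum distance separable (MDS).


Singleton RHS = n − k + 1 = 3, slack = 1, bound satisfied, not MDS.

Singleton bound: d ≤ n − k + 1.
Here n = 22, k = 20, so n − k + 1 = 3.
Given d = 2, check d ≤ 3: YES.
Slack = (n − k + 1) − d = 1.
The code is NOT MDS (slack = 1 > 0).
Description: the claimed parameters are [22, 20, 2]_8; such a code would be non-MDS.


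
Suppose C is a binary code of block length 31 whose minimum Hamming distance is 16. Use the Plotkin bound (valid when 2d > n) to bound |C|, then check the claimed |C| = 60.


Plotkin bound M ≤ 32; given |C| = 60 > bound (violated).

Check applicability: 2d = 32, n = 31.
2d − n = 1 > 0, so Plotkin applies.
Compute d/(2d−n) = 16/1 ≈ 16.0000.
⌊d/(2d−n)⌋ = 16.
Plotkin bound: M ≤ 2·16 = 32.
Given |C| = 60, check: VIOLATED.
This |C| is above the Plotkin bound, so no binary code with n = 31, d = 16 and 60 codewords exists.


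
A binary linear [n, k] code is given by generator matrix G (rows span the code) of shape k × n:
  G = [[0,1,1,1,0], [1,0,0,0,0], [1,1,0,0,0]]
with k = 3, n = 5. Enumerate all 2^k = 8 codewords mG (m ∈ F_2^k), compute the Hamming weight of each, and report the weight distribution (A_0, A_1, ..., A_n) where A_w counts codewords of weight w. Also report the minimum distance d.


Weight distribution: A_0 = 1, A_1 = 2, A_2 = 2, A_3 = 2, A_4 = 1. Minimum distance d = 1.

Enumerate all 2^3 = 8 messages m ∈ F_2^3.
For each, compute codeword c = mG in F_2^5, then tally its weight.
  m = 000 → c = 00000, weight = 0.
  m = 100 → c = 01110, weight = 3.
  m = 010 → c = 10000, weight = 1.
  m = 110 → c = 11110, weight = 4.
  m = 001 → c = 11000, weight = 2.
  m = 101 → c = 10110, weight = 3.
  m = 011 → c = 01000, weight = 1.
  m = 111 → c = 00110, weight = 2.
Tally weights:
  weight 0: 1 codewords.
  weight 1: 2 codewords.
  weight 2: 2 codewords.
  weight 3: 2 codewords.
  weight 4: 1 codewords.
Minimum distance d = smallest w > 0 with A_w > 0 = 1.
Sanity: Σ A_w = 8 = 2^3 = 8 ✓.


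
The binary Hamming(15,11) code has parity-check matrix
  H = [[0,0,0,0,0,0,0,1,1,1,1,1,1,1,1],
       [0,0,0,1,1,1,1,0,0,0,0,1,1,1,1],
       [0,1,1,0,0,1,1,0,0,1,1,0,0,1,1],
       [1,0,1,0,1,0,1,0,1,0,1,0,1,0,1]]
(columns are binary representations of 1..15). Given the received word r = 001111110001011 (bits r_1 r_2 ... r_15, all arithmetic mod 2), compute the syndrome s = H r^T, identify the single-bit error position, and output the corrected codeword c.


s = (0, 1, 1, 0)^T, error position = 6, corrected codeword c = 001110110001011

Compute s = H r^T mod 2 one row at a time:
  s_1 = 1 + 0 + 0 + 0 + 1 + 0 + 1 + 1 = 4 ≡ 0 (mod 2).
  s_2 = 1 + 1 + 1 + 1 + 1 + 0 + 1 + 1 = 7 ≡ 1 (mod 2).
  s_3 = 0 + 1 + 1 + 1 + 0 + 0 + 1 + 1 = 5 ≡ 1 (mod 2).
  s_4 = 0 + 1 + 1 + 1 + 0 + 0 + 0 + 1 = 4 ≡ 0 (mod 2).
s = (0, 1, 1, 0)^T — this equals column 6 of H (binary 0110), so error is at position 6.
Correct: flip bit 6 of r = 001111110001011 to get c = 001110110001011.


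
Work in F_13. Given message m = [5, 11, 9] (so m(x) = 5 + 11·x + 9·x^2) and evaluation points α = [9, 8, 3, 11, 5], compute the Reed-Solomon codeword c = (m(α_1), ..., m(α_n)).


c = [1, 6, 2, 6, 12]

Message polynomial: m(x) = 5 + 11·x + 9·x^2 (mod 13).
For each evaluation point α_i, compute m(α_i) mod 13:
  α_1 = 9: Horner steps 9 → 1 → 1, so m(9) = 1.
  α_2 = 8: Horner steps 9 → 5 → 6, so m(8) = 6.
  α_3 = 3: Horner steps 9 → 12 → 2, so m(3) = 2.
  α_4 = 11: Horner steps 9 → 6 → 6, so m(11) = 6.
  α_5 = 5: Horner steps 9 → 4 → 12, so m(5) = 12.
Codeword c = [1, 6, 2, 6, 12] ∈ F_13^5.


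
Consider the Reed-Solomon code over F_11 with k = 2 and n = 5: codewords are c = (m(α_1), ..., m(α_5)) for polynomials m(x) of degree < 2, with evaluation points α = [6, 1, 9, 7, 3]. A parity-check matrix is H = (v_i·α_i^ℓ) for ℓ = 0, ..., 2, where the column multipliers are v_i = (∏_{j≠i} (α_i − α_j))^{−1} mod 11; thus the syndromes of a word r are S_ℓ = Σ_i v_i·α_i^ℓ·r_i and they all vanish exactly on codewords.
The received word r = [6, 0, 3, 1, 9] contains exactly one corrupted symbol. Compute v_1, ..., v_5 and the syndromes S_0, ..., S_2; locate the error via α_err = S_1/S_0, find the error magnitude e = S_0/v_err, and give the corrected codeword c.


S = (1, 7, 5), error at position 4, error magnitude e = 7, c = [6, 0, 3, 5, 9].

Step 1: column multipliers v_i = (∏_{j≠i}(α_i − α_j))^{−1} mod 11.
  i = 1 (α = 6): (6−1)(6−9)(6−7)(6−3) = 5·(−3)·(−1)·3 = 45 ≡ 1, so v_1 = 1^{−1} = 1 (mod 11).
  i = 2 (α = 1): (1−6)(1−9)(1−7)(1−3) = (−5)·(−8)·(−6)·(−2) = 480 ≡ 7, so v_2 = 7^{−1} = 8 (mod 11).
  i = 3 (α = 9): (9−6)(9−1)(9−7)(9−3) = 3·8·2·6 = 288 ≡ 2, so v_3 = 2^{−1} = 6 (mod 11).
  i = 4 (α = 7): (7−6)(7−1)(7−9)(7−3) = 1·6·(−2)·4 = −48 ≡ 7, so v_4 = 7^{−1} = 8 (mod 11).
  i = 5 (α = 3): (3−6)(3−1)(3−9)(3−7) = (−3)·2·(−6)·(−4) = −144 ≡ 10, so v_5 = 10^{−1} = 10 (mod 11).
  v = [1, 8, 6, 8, 10].
Step 2: syndromes of r = [6, 0, 3, 1, 9] (all sums mod 11).
  S_0 = Σ v_i r_i = 1·6 + 8·0 + 6·3 + 8·1 + 10·9 = 122 ≡ 1.
  S_1 = Σ v_i α_i r_i = 1·6·6 + 8·1·0 + 6·9·3 + 8·7·1 + 10·3·9 = 524 ≡ 7.
  α_i^2 mod 11 = [3, 1, 4, 5, 9].
  S_2 = Σ v_i α_i^2 r_i = 1·3·6 + 8·1·0 + 6·4·3 + 8·5·1 + 10·9·9 = 940 ≡ 5.
  S = (1, 7, 5) ≠ 0, so r is not a codeword (an error is present).
Step 3: locate the error. For a single error e at position i, S_ℓ = v_i·e·α_i^ℓ, so α_err = S_1/S_0.
  S_0^{−1} = 1^{−1} = 1 (mod 11), so α_err = 7·1 = 7 ≡ 7 = α_4. Error position i = 4.
  Consistency check: S_2/S_1 = 5·8 = 40 ≡ 7 = α_err ✓ (single-error assumption holds).
Step 4: error magnitude e = S_0/v_4 = S_0·∏_{j≠4}(α_4 − α_j) = 1·7 = 7 ≡ 7 (mod 11).
Step 5: correct position 4: c_4 = r_4 − e = 1 − 7 ≡ 5 (mod 11). Hence c = [6, 0, 3, 5, 9].
  Check: interpolating c through the α_i gives m(x) = 1 + 10·x (degree < 2) with m(α_i) = c_i for every i, so c is indeed a codeword.


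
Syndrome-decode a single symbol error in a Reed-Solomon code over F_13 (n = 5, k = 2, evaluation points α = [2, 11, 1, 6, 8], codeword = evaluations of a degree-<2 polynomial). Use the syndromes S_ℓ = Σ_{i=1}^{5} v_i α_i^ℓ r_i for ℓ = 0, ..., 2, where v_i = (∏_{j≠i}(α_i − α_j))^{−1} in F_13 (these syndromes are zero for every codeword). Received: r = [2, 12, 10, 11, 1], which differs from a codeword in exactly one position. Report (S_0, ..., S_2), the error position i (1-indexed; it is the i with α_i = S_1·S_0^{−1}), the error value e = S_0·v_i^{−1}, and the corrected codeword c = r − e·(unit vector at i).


S = (2, 4, 8), error at position 1, error magnitude e = 10, c = [5, 12, 10, 11, 1].

Step 1: column multipliers v_i = (∏_{j≠i}(α_i − α_j))^{−1} mod 13.
  i = 1 (α = 2): (2−11)(2−1)(2−6)(2−8) = (−9)·1·(−4)·(−6) = −216 ≡ 5, so v_1 = 5^{−1} = 8 (mod 13).
  i = 2 (α = 11): (11−2)(11−1)(11−6)(11−8) = 9·10·5·3 = 1350 ≡ 11, so v_2 = 11^{−1} = 6 (mod 13).
  i = 3 (α = 1): (1−2)(1−11)(1−6)(1−8) = (−1)·(−10)·(−5)·(−7) = 350 ≡ 12, so v_3 = 12^{−1} = 12 (mod 13).
  i = 4 (α = 6): (6−2)(6−11)(6−1)(6−8) = 4·(−5)·5·(−2) = 200 ≡ 5, so v_4 = 5^{−1} = 8 (mod 13).
  i = 5 (α = 8): (8−2)(8−11)(8−1)(8−6) = 6·(−3)·7·2 = −252 ≡ 8, so v_5 = 8^{−1} = 5 (mod 13).
  v = [8, 6, 12, 8, 5].
Step 2: syndromes of r = [2, 12, 10, 11, 1] (all sums mod 13).
  S_0 = Σ v_i r_i = 8·2 + 6·12 + 12·10 + 8·11 + 5·1 = 301 ≡ 2.
  S_1 = Σ v_i α_i r_i = 8·2·2 + 6·11·12 + 12·1·10 + 8·6·11 + 5·8·1 = 1512 ≡ 4.
  α_i^2 mod 13 = [4, 4, 1, 10, 12].
  S_2 = Σ v_i α_i^2 r_i = 8·4·2 + 6·4·12 + 12·1·10 + 8·10·11 + 5·12·1 = 1412 ≡ 8.
  S = (2, 4, 8) ≠ 0, so r is not a codeword (an error is present).
Step 3: locate the error. For a single error e at position i, S_ℓ = v_i·e·α_i^ℓ, so α_err = S_1/S_0.
  S_0^{−1} = 2^{−1} = 7 (mod 13), so α_err = 4·7 = 28 ≡ 2 = α_1. Error position i = 1.
  Consistency check: S_2/S_1 = 8·10 = 80 ≡ 2 = α_err ✓ (single-error assumption holds).
Step 4: error magnitude e = S_0/v_1 = S_0·∏_{j≠1}(α_1 − α_j) = 2·5 = 10 ≡ 10 (mod 13).
Step 5: correct position 1: c_1 = r_1 − e = 2 − 10 ≡ 5 (mod 13). Hence c = [5, 12, 10, 11, 1].
  Check: interpolating c through the α_i gives m(x) = 2 + 8·x (degree < 2) with m(α_i) = c_i for every i, so c is indeed a codeword.


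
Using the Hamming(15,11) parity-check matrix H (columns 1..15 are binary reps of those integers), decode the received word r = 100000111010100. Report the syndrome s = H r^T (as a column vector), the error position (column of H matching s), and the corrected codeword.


s = (0, 0, 0, 1)^T, error position = 1, corrected codeword c = 000000111010100

Compute s = H r^T mod 2 one row at a time:
  s_1 = 1 + 1 + 0 + 1 + 0 + 1 + 0 + 0 = 4 ≡ 0 (mod 2).
  s_2 = 0 + 0 + 0 + 1 + 0 + 1 + 0 + 0 = 2 ≡ 0 (mod 2).
  s_3 = 0 + 0 + 0 + 1 + 0 + 1 + 0 + 0 = 2 ≡ 0 (mod 2).
  s_4 = 1 + 0 + 0 + 1 + 1 + 1 + 1 + 0 = 5 ≡ 1 (mod 2).
s = (0, 0, 0, 1)^T — this equals column 1 of H (binary 0001), so error is at position 1.
Correct: flip bit 1 of r = 100000111010100 to get c = 000000111010100.


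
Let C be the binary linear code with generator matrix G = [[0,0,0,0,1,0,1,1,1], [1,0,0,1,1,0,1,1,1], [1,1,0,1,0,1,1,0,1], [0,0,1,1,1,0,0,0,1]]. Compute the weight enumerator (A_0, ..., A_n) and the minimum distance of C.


Weight distribution: A_0 = 1, A_2 = 1, A_4 = 7, A_6 = 7. Minimum distance d = 2.

Enumerate all 2^4 = 16 messages m ∈ F_2^4.
For each, compute codeword c = mG in F_2^9, then tally its weight.
  m = 0000 → c = 000000000, weight = 0.
  m = 1000 → c = 000010111, weight = 4.
  m = 0100 → c = 100110111, weight = 6.
  m = 1100 → c = 100100000, weight = 2.
  m = 0010 → c = 110101101, weight = 6.
  m = 1010 → c = 110111010, weight = 6.
  m = 0110 → c = 010011010, weight = 4.
  m = 1110 → c = 010001101, weight = 4.
  m = 0001 → c = 001110001, weight = 4.
  m = 1001 → c = 001100110, weight = 4.
  m = 0101 → c = 101000110, weight = 4.
  m = 1101 → c = 101010001, weight = 4.
  m = 0011 → c = 111011100, weight = 6.
  m = 1011 → c = 111001011, weight = 6.
  m = 0111 → c = 011101011, weight = 6.
  m = 1111 → c = 011111100, weight = 6.
Tally weights:
  weight 0: 1 codewords.
  weight 2: 1 codewords.
  weight 4: 7 codewords.
  weight 6: 7 codewords.
Minimum distance d = smallest w > 0 with A_w > 0 = 2.
Sanity: Σ A_w = 16 = 2^4 = 16 ✓.


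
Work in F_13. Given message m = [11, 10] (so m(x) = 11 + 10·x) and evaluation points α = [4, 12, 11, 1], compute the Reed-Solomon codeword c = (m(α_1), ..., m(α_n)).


c = [12, 1, 4, 8]

Message polynomial: m(x) = 11 + 10·x (mod 13).
For each evaluation point α_i, compute m(α_i) mod 13:
  α_1 = 4: Horner steps 10 → 12, so m(4) = 12.
  α_2 = 12: Horner steps 10 → 1, so m(12) = 1.
  α_3 = 11: Horner steps 10 → 4, so m(11) = 4.
  α_4 = 1: Horner steps 10 → 8, so m(1) = 8.
Codeword c = [12, 1, 4, 8] ∈ F_13^4.


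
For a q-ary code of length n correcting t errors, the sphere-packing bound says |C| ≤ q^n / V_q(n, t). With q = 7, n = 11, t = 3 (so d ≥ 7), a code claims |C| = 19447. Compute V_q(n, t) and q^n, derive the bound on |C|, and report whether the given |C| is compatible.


V_q(n, t) = 37687, q^n = 1977326743, Hamming bound = 52467, |C| = 19447 ≤ bound (satisfied).

Step 1: Compute V_q(n, t) = Σ_{j=0}^3 C(n, j) (q−1)^j.
  j = 0: C(11,0)·(6)^0 = 1·1 = 1.
  j = 1: C(11,1)·(6)^1 = 11·6 = 66.
  j = 2: C(11,2)·(6)^2 = 55·36 = 1980.
  j = 3: C(11,3)·(6)^3 = 165·216 = 35640.
  V_q(n, t) = 1 + 66 + 1980 + 35640 = 37687.
Step 2: q^n = 7^11 = 1977326743.
Step 3: Hamming bound ⌊q^n / V_q(n,t)⌋ = ⌊1977326743/37687⌋ = 52467.
Step 4: Compare |C| = 19447 to 52467: satisfied.
The claimed |C| lies below the Hamming bound.


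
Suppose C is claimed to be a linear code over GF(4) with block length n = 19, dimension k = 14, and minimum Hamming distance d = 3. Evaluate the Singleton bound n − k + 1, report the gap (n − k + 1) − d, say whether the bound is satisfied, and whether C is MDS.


Singleton RHS = n − k + 1 = 6, slack = 3, bound satisfied, not MDS.

Singleton bound: d ≤ n − k + 1.
Here n = 19, k = 14, so n − k + 1 = 6.
Given d = 3, check d ≤ 6: YES.
Slack = (n − k + 1) − d = 3.
The code is NOT MDS (slack = 3 > 0).
Description: the claimed parameters are [19, 14, 3]_4; such a code would be non-MDS.


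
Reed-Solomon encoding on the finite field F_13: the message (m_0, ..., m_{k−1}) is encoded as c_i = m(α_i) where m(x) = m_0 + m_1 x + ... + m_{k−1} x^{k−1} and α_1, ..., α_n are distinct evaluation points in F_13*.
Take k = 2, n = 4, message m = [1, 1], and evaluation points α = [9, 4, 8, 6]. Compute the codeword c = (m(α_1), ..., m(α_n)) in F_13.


c = [10, 5, 9, 7]

Message polynomial: m(x) = 1 + 1·x (mod 13).
For each evaluation point α_i, compute m(α_i) mod 13:
  α_1 = 9: Horner steps 1 → 10, so m(9) = 10.
  α_2 = 4: Horner steps 1 → 5, so m(4) = 5.
  α_3 = 8: Horner steps 1 → 9, so m(8) = 9.
  α_4 = 6: Horner steps 1 → 7, so m(6) = 7.
Codeword c = [10, 5, 9, 7] ∈ F_13^4.


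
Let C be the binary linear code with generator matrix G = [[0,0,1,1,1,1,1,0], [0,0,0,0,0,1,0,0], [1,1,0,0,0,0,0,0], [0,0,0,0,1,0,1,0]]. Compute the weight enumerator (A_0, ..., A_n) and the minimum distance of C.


Weight distribution: A_0 = 1, A_1 = 1, A_2 = 3, A_3 = 3, A_4 = 3, A_5 = 3, A_6 = 1, A_7 = 1. Minimum distance d = 1.

Enumerate all 2^4 = 16 messages m ∈ F_2^4.
For each, compute codeword c = mG in F_2^8, then tally its weight.
  m = 0000 → c = 00000000, weight = 0.
  m = 1000 → c = 00111110, weight = 5.
  m = 0100 → c = 00000100, weight = 1.
  m = 1100 → c = 00111010, weight = 4.
  m = 0010 → c = 11000000, weight = 2.
  m = 1010 → c = 11111110, weight = 7.
  m = 0110 → c = 11000100, weight = 3.
  m = 1110 → c = 11111010, weight = 6.
  m = 0001 → c = 00001010, weight = 2.
  m = 1001 → c = 00110100, weight = 3.
  m = 0101 → c = 00001110, weight = 3.
  m = 1101 → c = 00110000, weight = 2.
  m = 0011 → c = 11001010, weight = 4.
  m = 1011 → c = 11110100, weight = 5.
  m = 0111 → c = 11001110, weight = 5.
  m = 1111 → c = 11110000, weight = 4.
Tally weights:
  weight 0: 1 codewords.
  weight 1: 1 codewords.
  weight 2: 3 codewords.
  weight 3: 3 codewords.
  weight 4: 3 codewords.
  weight 5: 3 codewords.
  weight 6: 1 codewords.
  weight 7: 1 codewords.
Minimum distance d = smallest w > 0 with A_w > 0 = 1.
Sanity: Σ A_w = 16 = 2^4 = 16 ✓.


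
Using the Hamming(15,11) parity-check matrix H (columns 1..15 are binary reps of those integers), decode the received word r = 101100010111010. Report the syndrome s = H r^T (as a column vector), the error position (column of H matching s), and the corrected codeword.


s = (1, 1, 0, 1)^T, error position = 13, corrected codeword c = 101100010111110

Compute s = H r^T mod 2 one row at a time:
  s_1 = 1 + 0 + 1 + 1 + 1 + 0 + 1 + 0 = 5 ≡ 1 (mod 2).
  s_2 = 1 + 0 + 0 + 0 + 1 + 0 + 1 + 0 = 3 ≡ 1 (mod 2).
  s_3 = 0 + 1 + 0 + 0 + 1 + 1 + 1 + 0 = 4 ≡ 0 (mod 2).
  s_4 = 1 + 1 + 0 + 0 + 0 + 1 + 0 + 0 = 3 ≡ 1 (mod 2).
s = (1, 1, 0, 1)^T — this equals column 13 of H (binary 1101), so error is at position 13.
Correct: flip bit 13 of r = 101100010111010 to get c = 101100010111110.


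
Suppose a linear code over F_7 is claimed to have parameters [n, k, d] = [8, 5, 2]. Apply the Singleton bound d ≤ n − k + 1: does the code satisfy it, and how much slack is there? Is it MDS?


Singleton RHS = n − k + 1 = 4, slack = 2, bound satisfied, not MDS.

Singleton bound: d ≤ n − k + 1.
Here n = 8, k = 5, so n − k + 1 = 4.
Given d = 2, check d ≤ 4: YES.
Slack = (n − k + 1) − d = 2.
The code is NOT MDS (slack = 2 > 0).
Description: the claimed parameters are [8, 5, 2]_7; such a code would be non-MDS.


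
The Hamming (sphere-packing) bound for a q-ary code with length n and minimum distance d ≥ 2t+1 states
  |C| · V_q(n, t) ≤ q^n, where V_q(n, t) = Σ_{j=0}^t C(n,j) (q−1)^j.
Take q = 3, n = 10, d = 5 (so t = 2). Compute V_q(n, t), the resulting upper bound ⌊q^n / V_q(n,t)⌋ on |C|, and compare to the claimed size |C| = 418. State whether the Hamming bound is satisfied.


V_q(n, t) = 201, q^n = 59049, Hamming bound = 293, |C| = 418 > bound (violated).

Step 1: Compute V_q(n, t) = Σ_{j=0}^2 C(n, j) (q−1)^j.
  j = 0: C(10,0)·(2)^0 = 1·1 = 1.
  j = 1: C(10,1)·(2)^1 = 10·2 = 20.
  j = 2: C(10,2)·(2)^2 = 45·4 = 180.
  V_q(n, t) = 1 + 20 + 180 = 201.
Step 2: q^n = 3^10 = 59049.
Step 3: Hamming bound ⌊q^n / V_q(n,t)⌋ = ⌊59049/201⌋ = 293.
Step 4: Compare |C| = 418 to 293: violated.
The claimed |C| lies above the Hamming bound, so no 3-ary code of length 10 with d ≥ 5 can have 418 codewords.


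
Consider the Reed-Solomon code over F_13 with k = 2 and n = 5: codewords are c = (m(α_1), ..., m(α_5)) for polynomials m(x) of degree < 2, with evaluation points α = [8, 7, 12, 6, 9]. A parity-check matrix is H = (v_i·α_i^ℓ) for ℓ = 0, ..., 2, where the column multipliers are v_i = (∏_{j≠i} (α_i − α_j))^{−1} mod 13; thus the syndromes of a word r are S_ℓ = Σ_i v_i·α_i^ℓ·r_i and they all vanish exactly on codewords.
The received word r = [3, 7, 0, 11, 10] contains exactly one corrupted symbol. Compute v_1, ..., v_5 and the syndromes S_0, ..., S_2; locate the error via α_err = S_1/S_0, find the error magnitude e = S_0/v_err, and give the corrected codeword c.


S = (3, 1, 9), error at position 5, error magnitude e = 11, c = [3, 7, 0, 11, 12].

Step 1: column multipliers v_i = (∏_{j≠i}(α_i − α_j))^{−1} mod 13.
  i = 1 (α = 8): (8−7)(8−12)(8−6)(8−9) = 1·(−4)·2·(−1) = 8 ≡ 8, so v_1 = 8^{−1} = 5 (mod 13).
  i = 2 (α = 7): (7−8)(7−12)(7−6)(7−9) = (−1)·(−5)·1·(−2) = −10 ≡ 3, so v_2 = 3^{−1} = 9 (mod 13).
  i = 3 (α = 12): (12−8)(12−7)(12−6)(12−9) = 4·5·6·3 = 360 ≡ 9, so v_3 = 9^{−1} = 3 (mod 13).
  i = 4 (α = 6): (6−8)(6−7)(6−12)(6−9) = (−2)·(−1)·(−6)·(−3) = 36 ≡ 10, so v_4 = 10^{−1} = 4 (mod 13).
  i = 5 (α = 9): (9−8)(9−7)(9−12)(9−6) = 1·2·(−3)·3 = −18 ≡ 8, so v_5 = 8^{−1} = 5 (mod 13).
  v = [5, 9, 3, 4, 5].
Step 2: syndromes of r = [3, 7, 0, 11, 10] (all sums mod 13).
  S_0 = Σ v_i r_i = 5·3 + 9·7 + 3·0 + 4·11 + 5·10 = 172 ≡ 3.
  S_1 = Σ v_i α_i r_i = 5·8·3 + 9·7·7 + 3·12·0 + 4·6·11 + 5·9·10 = 1275 ≡ 1.
  α_i^2 mod 13 = [12, 10, 1, 10, 3].
  S_2 = Σ v_i α_i^2 r_i = 5·12·3 + 9·10·7 + 3·1·0 + 4·10·11 + 5·3·10 = 1400 ≡ 9.
  S = (3, 1, 9) ≠ 0, so r is not a codeword (an error is present).
Step 3: locate the error. For a single error e at position i, S_ℓ = v_i·e·α_i^ℓ, so α_err = S_1/S_0.
  S_0^{−1} = 3^{−1} = 9 (mod 13), so α_err = 1·9 = 9 ≡ 9 = α_5. Error position i = 5.
  Consistency check: S_2/S_1 = 9·1 = 9 ≡ 9 = α_err ✓ (single-error assumption holds).
Step 4: error magnitude e = S_0/v_5 = S_0·∏_{j≠5}(α_5 − α_j) = 3·8 = 24 ≡ 11 (mod 13).
Step 5: correct position 5: c_5 = r_5 − e = 10 − 11 ≡ 12 (mod 13). Hence c = [3, 7, 0, 11, 12].
  Check: interpolating c through the α_i gives m(x) = 9 + 9·x (degree < 2) with m(α_i) = c_i for every i, so c is indeed a codeword.
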